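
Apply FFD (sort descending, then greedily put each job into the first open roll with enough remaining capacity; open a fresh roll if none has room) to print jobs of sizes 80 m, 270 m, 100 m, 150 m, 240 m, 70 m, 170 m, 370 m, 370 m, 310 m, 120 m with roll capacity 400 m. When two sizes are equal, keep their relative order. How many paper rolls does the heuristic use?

Sorted descending: 370, 370, 310, 270, 240, 170, 150, 120, 100, 80, 70.
  370 → roll 1 (new)  [load 370/400]
  370 → roll 2 (new)  [load 370/400]
  310 → roll 3 (new)  [load 310/400]
  270 → roll 4 (new)  [load 270/400]
  240 → roll 5 (new)  [load 240/400]
  170 → roll 6 (new)  [load 170/400]
  150 → roll 5  [load 390/400]
  120 → roll 4  [load 390/400]
  100 → roll 6  [load 270/400]
  80 → roll 3  [load 390/400]
  70 → roll 6  [load 340/400]
6 paper rolls opened.

6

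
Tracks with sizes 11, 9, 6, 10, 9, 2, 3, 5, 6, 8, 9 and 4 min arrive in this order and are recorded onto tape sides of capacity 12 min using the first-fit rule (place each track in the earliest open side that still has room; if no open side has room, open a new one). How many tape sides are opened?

8

  11 → side 1 (new)  [load 11/12]
  9 → side 2 (new)  [load 9/12]
  6 → side 3 (new)  [load 6/12]
  10 → side 4 (new)  [load 10/12]
  9 → side 5 (new)  [load 9/12]
  2 → side 2  [load 11/12]
  3 → side 3  [load 9/12]
  5 → side 6 (new)  [load 5/12]
  6 → side 6  [load 11/12]
  8 → side 7 (new)  [load 8/12]
  9 → side 8 (new)  [load 9/12]
  4 → side 7  [load 12/12]
8 tape sides opened.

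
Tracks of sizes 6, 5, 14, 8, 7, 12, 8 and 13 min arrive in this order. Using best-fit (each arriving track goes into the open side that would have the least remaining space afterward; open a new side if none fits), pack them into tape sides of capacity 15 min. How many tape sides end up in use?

  6 → side 1 (new)  [load 6/15]
  5 → side 1  [load 11/15]
  14 → side 2 (new)  [load 14/15]
  8 → side 3 (new)  [load 8/15]
  7 → side 3  [load 15/15]
  12 → side 4 (new)  [load 12/15]
  8 → side 5 (new)  [load 8/15]
  13 → side 6 (new)  [load 13/15]
6 tape sides opened.

6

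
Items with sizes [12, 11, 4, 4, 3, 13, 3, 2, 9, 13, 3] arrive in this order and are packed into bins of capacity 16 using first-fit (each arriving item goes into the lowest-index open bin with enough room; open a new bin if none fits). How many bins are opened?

  12 → bin 1 (new)  [load 12/16]
  11 → bin 2 (new)  [load 11/16]
  4 → bin 1  [load 16/16]
  4 → bin 2  [load 15/16]
  3 → bin 3 (new)  [load 3/16]
  13 → bin 3  [load 16/16]
  3 → bin 4 (new)  [load 3/16]
  2 → bin 4  [load 5/16]
  9 → bin 4  [load 14/16]
  13 → bin 5 (new)  [load 13/16]
  3 → bin 5  [load 16/16]
5 bins opened.

5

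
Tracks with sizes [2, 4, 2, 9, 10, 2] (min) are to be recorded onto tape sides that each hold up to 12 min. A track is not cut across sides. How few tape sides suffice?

Total = 10 + 9 + 4 + 2 + 2 + 2 = 29 min.
Lower bound: ⌈29/12⌉ = 3 tape sides.
A packing using 3 tape sides:
  side 1: 10 + 2 = 12
  side 2: 9 + 2 = 11
  side 3: 4 + 2 = 6
This matches the lower bound, so 3 is optimal.

3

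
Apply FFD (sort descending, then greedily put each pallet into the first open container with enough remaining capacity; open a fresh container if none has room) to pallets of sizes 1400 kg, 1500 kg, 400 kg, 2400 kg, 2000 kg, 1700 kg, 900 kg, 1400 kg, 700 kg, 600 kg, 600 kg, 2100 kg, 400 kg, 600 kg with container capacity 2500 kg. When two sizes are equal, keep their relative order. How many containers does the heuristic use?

8

Sorted descending: 2400, 2100, 2000, 1700, 1500, 1400, 1400, 900, 700, 600, 600, 600, 400, 400.
  2400 → container 1 (new)  [load 2400/2500]
  2100 → container 2 (new)  [load 2100/2500]
  2000 → container 3 (new)  [load 2000/2500]
  1700 → container 4 (new)  [load 1700/2500]
  1500 → container 5 (new)  [load 1500/2500]
  1400 → container 6 (new)  [load 1400/2500]
  1400 → container 7 (new)  [load 1400/2500]
  900 → container 5  [load 2400/2500]
  700 → container 4  [load 2400/2500]
  600 → container 6  [load 2000/2500]
  600 → container 7  [load 2000/2500]
  600 → container 8 (new)  [load 600/2500]
  400 → container 2  [load 2500/2500]
  400 → container 3  [load 2400/2500]
8 containers opened.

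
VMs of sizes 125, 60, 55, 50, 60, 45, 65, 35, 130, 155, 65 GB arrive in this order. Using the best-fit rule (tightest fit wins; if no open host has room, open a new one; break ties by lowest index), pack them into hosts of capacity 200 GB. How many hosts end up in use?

5

  125 → host 1 (new)  [load 125/200]
  60 → host 1  [load 185/200]
  55 → host 2 (new)  [load 55/200]
  50 → host 2  [load 105/200]
  60 → host 2  [load 165/200]
  45 → host 3 (new)  [load 45/200]
  65 → host 3  [load 110/200]
  35 → host 2  [load 200/200]
  130 → host 4 (new)  [load 130/200]
  155 → host 5 (new)  [load 155/200]
  65 → host 4  [load 195/200]
5 hosts opened.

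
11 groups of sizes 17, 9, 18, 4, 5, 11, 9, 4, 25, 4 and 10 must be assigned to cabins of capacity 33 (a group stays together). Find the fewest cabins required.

Total = 25 + 18 + 17 + 11 + 10 + 9 + 9 + 5 + 4 + 4 + 4 = 116.
Lower bound: ⌈116/33⌉ = 4 cabins.
A packing using 4 cabins:
  cabin 1: 25 + 5 = 30
  cabin 2: 18 + 11 + 4 = 33
  cabin 3: 17 + 10 + 4 = 31
  cabin 4: 9 + 9 + 4 = 22
This matches the lower bound, so 4 is optimal.

4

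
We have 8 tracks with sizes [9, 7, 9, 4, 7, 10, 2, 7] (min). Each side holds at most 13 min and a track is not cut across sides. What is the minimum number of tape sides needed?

6

Total = 10 + 9 + 9 + 7 + 7 + 7 + 4 + 2 = 55 min.
Lower bound: ⌈55/13⌉ = 5 tape sides.
Also, 6 tracks each exceed 13/2 min, and no two of those can share a side, so at least 6 tape sides are needed.
A packing using 6 tape sides:
  side 1: 10 + 2 = 12
  side 2: 9 + 4 = 13
  side 3: 9 = 9
  side 4: 7 = 7
  side 5: 7 = 7
  side 6: 7 = 7
This matches the lower bound, so 6 is optimal.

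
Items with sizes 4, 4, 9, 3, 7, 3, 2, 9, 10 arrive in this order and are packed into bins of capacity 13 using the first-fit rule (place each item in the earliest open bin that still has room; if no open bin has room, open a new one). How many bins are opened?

  4 → bin 1 (new)  [load 4/13]
  4 → bin 1  [load 8/13]
  9 → bin 2 (new)  [load 9/13]
  3 → bin 1  [load 11/13]
  7 → bin 3 (new)  [load 7/13]
  3 → bin 2  [load 12/13]
  2 → bin 1  [load 13/13]
  9 → bin 4 (new)  [load 9/13]
  10 → bin 5 (new)  [load 10/13]
5 bins opened.

5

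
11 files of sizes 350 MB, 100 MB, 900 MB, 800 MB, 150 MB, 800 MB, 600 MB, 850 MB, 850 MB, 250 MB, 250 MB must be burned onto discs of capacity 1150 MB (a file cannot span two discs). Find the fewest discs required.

6

Total = 900 + 850 + 850 + 800 + 800 + 600 + 350 + 250 + 250 + 150 + 100 = 5900 MB.
Lower bound: ⌈5900/1150⌉ = 6 discs.
A packing using 6 discs:
  disc 1: 900 + 250 = 1150
  disc 2: 850 + 250 = 1100
  disc 3: 850 + 150 + 100 = 1100
  disc 4: 800 + 350 = 1150
  disc 5: 800 = 800
  disc 6: 600 = 600
This matches the lower bound, so 6 is optimal.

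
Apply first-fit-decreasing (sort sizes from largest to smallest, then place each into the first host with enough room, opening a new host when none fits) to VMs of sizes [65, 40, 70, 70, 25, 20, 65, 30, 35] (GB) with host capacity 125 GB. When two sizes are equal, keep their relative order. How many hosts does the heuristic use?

4

Sorted descending: 70, 70, 65, 65, 40, 35, 30, 25, 20.
  70 → host 1 (new)  [load 70/125]
  70 → host 2 (new)  [load 70/125]
  65 → host 3 (new)  [load 65/125]
  65 → host 4 (new)  [load 65/125]
  40 → host 1  [load 110/125]
  35 → host 2  [load 105/125]
  30 → host 3  [load 95/125]
  25 → host 3  [load 120/125]
  20 → host 2  [load 125/125]
4 hosts opened.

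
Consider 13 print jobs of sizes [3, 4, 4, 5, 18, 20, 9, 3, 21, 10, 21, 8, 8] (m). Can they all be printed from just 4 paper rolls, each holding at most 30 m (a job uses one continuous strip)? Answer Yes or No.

No

Total = 134 m; ⌈134/30⌉ = 5.
At least 5 paper rolls are required, but only 4 are allowed.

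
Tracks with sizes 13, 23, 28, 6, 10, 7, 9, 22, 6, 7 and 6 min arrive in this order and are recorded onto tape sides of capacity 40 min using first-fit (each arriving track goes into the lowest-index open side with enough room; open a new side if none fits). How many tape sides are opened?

4

  13 → side 1 (new)  [load 13/40]
  23 → side 1  [load 36/40]
  28 → side 2 (new)  [load 28/40]
  6 → side 2  [load 34/40]
  10 → side 3 (new)  [load 10/40]
  7 → side 3  [load 17/40]
  9 → side 3  [load 26/40]
  22 → side 4 (new)  [load 22/40]
  6 → side 2  [load 40/40]
  7 → side 3  [load 33/40]
  6 → side 3  [load 39/40]
4 tape sides opened.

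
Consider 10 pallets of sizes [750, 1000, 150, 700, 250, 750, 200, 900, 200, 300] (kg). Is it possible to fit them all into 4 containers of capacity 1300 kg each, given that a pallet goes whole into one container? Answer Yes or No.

No

Total = 5200 kg; ⌈5200/1300⌉ = 4.
5 pallets each exceed half the capacity and cannot share a container, forcing at least 5 containers.
At least 5 containers are required, but only 4 are allowed.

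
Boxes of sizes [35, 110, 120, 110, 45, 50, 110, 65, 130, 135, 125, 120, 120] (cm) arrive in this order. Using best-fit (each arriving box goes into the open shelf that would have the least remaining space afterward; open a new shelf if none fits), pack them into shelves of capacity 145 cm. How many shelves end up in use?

11

  35 → shelf 1 (new)  [load 35/145]
  110 → shelf 1  [load 145/145]
  120 → shelf 2 (new)  [load 120/145]
  110 → shelf 3 (new)  [load 110/145]
  45 → shelf 4 (new)  [load 45/145]
  50 → shelf 4  [load 95/145]
  110 → shelf 5 (new)  [load 110/145]
  65 → shelf 6 (new)  [load 65/145]
  130 → shelf 7 (new)  [load 130/145]
  135 → shelf 8 (new)  [load 135/145]
  125 → shelf 9 (new)  [load 125/145]
  120 → shelf 10 (new)  [load 120/145]
  120 → shelf 11 (new)  [load 120/145]
11 shelves opened.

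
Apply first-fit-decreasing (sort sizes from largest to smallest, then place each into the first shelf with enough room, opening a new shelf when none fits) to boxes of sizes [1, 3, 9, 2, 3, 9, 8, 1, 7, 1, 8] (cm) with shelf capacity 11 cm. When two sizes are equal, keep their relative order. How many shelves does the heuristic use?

5

Sorted descending: 9, 9, 8, 8, 7, 3, 3, 2, 1, 1, 1.
  9 → shelf 1 (new)  [load 9/11]
  9 → shelf 2 (new)  [load 9/11]
  8 → shelf 3 (new)  [load 8/11]
  8 → shelf 4 (new)  [load 8/11]
  7 → shelf 5 (new)  [load 7/11]
  3 → shelf 3  [load 11/11]
  3 → shelf 4  [load 11/11]
  2 → shelf 1  [load 11/11]
  1 → shelf 2  [load 10/11]
  1 → shelf 2  [load 11/11]
  1 → shelf 5  [load 8/11]
5 shelves opened.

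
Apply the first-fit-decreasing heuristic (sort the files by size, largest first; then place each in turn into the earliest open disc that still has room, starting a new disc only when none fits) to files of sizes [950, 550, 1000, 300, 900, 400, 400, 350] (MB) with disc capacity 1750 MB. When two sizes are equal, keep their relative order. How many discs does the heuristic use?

Sorted descending: 1000, 950, 900, 550, 400, 400, 350, 300.
  1000 → disc 1 (new)  [load 1000/1750]
  950 → disc 2 (new)  [load 950/1750]
  900 → disc 3 (new)  [load 900/1750]
  550 → disc 1  [load 1550/1750]
  400 → disc 2  [load 1350/1750]
  400 → disc 2  [load 1750/1750]
  350 → disc 3  [load 1250/1750]
  300 → disc 3  [load 1550/1750]
3 discs opened.

3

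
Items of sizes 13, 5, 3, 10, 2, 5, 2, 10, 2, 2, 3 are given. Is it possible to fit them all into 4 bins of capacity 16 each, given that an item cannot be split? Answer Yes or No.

A valid assignment using 4 bins:
  bin 1: 13 + 3 = 16
  bin 2: 10 + 5 = 15
  bin 3: 10 + 5 = 15
  bin 4: 3 + 2 + 2 + 2 + 2 = 11
Every load is within 16, so 4 bins suffice.

Yes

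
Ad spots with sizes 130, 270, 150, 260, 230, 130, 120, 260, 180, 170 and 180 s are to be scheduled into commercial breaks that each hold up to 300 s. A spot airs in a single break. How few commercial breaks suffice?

Total = 270 + 260 + 260 + 230 + 180 + 180 + 170 + 150 + 130 + 130 + 120 = 2080 s.
Lower bound: ⌈2080/300⌉ = 7 commercial breaks.
A packing using 8 commercial breaks:
  break 1: 270 = 270
  break 2: 260 = 260
  break 3: 260 = 260
  break 4: 230 = 230
  break 5: 180 + 120 = 300
  break 6: 180 = 180
  break 7: 170 + 130 = 300
  break 8: 150 + 130 = 280
No arrangement into 7 commercial breaks stays within capacity, so 8 is optimal.

8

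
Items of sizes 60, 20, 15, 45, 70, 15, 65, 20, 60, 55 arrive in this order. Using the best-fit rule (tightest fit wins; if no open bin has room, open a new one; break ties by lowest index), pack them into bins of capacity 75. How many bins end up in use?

  60 → bin 1 (new)  [load 60/75]
  20 → bin 2 (new)  [load 20/75]
  15 → bin 1  [load 75/75]
  45 → bin 2  [load 65/75]
  70 → bin 3 (new)  [load 70/75]
  15 → bin 4 (new)  [load 15/75]
  65 → bin 5 (new)  [load 65/75]
  20 → bin 4  [load 35/75]
  60 → bin 6 (new)  [load 60/75]
  55 → bin 7 (new)  [load 55/75]
7 bins opened.

7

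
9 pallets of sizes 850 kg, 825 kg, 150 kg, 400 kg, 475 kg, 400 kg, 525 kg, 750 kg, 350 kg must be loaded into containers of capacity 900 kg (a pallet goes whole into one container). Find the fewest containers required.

6

Total = 850 + 825 + 750 + 525 + 475 + 400 + 400 + 350 + 150 = 4725 kg.
Lower bound: ⌈4725/900⌉ = 6 containers.
A packing using 6 containers:
  container 1: 850 = 850
  container 2: 825 = 825
  container 3: 750 + 150 = 900
  container 4: 525 + 350 = 875
  container 5: 475 + 400 = 875
  container 6: 400 = 400
This matches the lower bound, so 6 is optimal.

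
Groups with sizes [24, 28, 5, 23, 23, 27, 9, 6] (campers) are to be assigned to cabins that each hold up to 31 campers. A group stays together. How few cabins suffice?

6

Total = 28 + 27 + 24 + 23 + 23 + 9 + 6 + 5 = 145 campers.
Lower bound: ⌈145/31⌉ = 5 cabins.
A packing using 6 cabins:
  cabin 1: 28 = 28
  cabin 2: 27 = 27
  cabin 3: 24 + 6 = 30
  cabin 4: 23 + 5 = 28
  cabin 5: 23 = 23
  cabin 6: 9 = 9
No arrangement into 5 cabins stays within capacity, so 6 is optimal.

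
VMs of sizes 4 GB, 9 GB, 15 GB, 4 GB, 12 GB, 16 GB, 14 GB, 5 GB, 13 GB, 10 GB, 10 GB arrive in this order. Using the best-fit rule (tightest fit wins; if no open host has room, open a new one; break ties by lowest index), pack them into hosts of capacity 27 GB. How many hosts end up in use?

5

  4 → host 1 (new)  [load 4/27]
  9 → host 1  [load 13/27]
  15 → host 2 (new)  [load 15/27]
  4 → host 2  [load 19/27]
  12 → host 1  [load 25/27]
  16 → host 3 (new)  [load 16/27]
  14 → host 4 (new)  [load 14/27]
  5 → host 2  [load 24/27]
  13 → host 4  [load 27/27]
  10 → host 3  [load 26/27]
  10 → host 5 (new)  [load 10/27]
5 hosts opened.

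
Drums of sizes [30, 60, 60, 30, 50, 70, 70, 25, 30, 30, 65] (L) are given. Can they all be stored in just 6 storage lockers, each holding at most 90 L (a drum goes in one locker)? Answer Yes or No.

No

Total = 520 L; ⌈520/90⌉ = 6.
The bound of 6 does not rule out 6, but exhaustive search shows no assignment into 6 storage lockers of capacity 90 L exists — the minimum is 7.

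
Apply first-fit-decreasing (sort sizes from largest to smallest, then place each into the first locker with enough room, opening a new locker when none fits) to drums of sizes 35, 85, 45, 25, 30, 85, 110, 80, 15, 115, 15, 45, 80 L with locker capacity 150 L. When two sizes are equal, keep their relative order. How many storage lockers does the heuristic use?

Sorted descending: 115, 110, 85, 85, 80, 80, 45, 45, 35, 30, 25, 15, 15.
  115 → locker 1 (new)  [load 115/150]
  110 → locker 2 (new)  [load 110/150]
  85 → locker 3 (new)  [load 85/150]
  85 → locker 4 (new)  [load 85/150]
  80 → locker 5 (new)  [load 80/150]
  80 → locker 6 (new)  [load 80/150]
  45 → locker 3  [load 130/150]
  45 → locker 4  [load 130/150]
  35 → locker 1  [load 150/150]
  30 → locker 2  [load 140/150]
  25 → locker 5  [load 105/150]
  15 → locker 3  [load 145/150]
  15 → locker 4  [load 145/150]
6 storage lockers opened.

6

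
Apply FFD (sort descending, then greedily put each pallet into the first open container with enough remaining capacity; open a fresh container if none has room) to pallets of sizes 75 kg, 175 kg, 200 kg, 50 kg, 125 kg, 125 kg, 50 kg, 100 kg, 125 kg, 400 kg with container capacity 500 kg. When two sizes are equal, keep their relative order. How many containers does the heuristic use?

Sorted descending: 400, 200, 175, 125, 125, 125, 100, 75, 50, 50.
  400 → container 1 (new)  [load 400/500]
  200 → container 2 (new)  [load 200/500]
  175 → container 2  [load 375/500]
  125 → container 2  [load 500/500]
  125 → container 3 (new)  [load 125/500]
  125 → container 3  [load 250/500]
  100 → container 1  [load 500/500]
  75 → container 3  [load 325/500]
  50 → container 3  [load 375/500]
  50 → container 3  [load 425/500]
3 containers opened.

3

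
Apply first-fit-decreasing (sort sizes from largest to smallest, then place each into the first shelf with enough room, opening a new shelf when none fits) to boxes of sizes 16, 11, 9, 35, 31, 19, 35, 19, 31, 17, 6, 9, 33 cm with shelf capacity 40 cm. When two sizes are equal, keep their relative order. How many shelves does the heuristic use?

Sorted descending: 35, 35, 33, 31, 31, 19, 19, 17, 16, 11, 9, 9, 6.
  35 → shelf 1 (new)  [load 35/40]
  35 → shelf 2 (new)  [load 35/40]
  33 → shelf 3 (new)  [load 33/40]
  31 → shelf 4 (new)  [load 31/40]
  31 → shelf 5 (new)  [load 31/40]
  19 → shelf 6 (new)  [load 19/40]
  19 → shelf 6  [load 38/40]
  17 → shelf 7 (new)  [load 17/40]
  16 → shelf 7  [load 33/40]
  11 → shelf 8 (new)  [load 11/40]
  9 → shelf 4  [load 40/40]
  9 → shelf 5  [load 40/40]
  6 → shelf 3  [load 39/40]
8 shelves opened.

8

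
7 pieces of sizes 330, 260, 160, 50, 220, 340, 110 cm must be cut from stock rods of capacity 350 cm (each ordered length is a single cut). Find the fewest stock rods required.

Total = 340 + 330 + 260 + 220 + 160 + 110 + 50 = 1470 cm.
Lower bound: ⌈1470/350⌉ = 5 stock rods.
A packing using 5 stock rods:
  stock rod 1: 340 = 340
  stock rod 2: 330 = 330
  stock rod 3: 260 + 50 = 310
  stock rod 4: 220 + 110 = 330
  stock rod 5: 160 = 160
This matches the lower bound, so 5 is optimal.

5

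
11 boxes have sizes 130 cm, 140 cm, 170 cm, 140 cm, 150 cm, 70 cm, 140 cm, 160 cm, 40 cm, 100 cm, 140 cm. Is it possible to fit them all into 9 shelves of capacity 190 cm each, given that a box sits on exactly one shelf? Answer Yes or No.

Yes

A valid assignment using 9 shelves:
  shelf 1: 170 = 170
  shelf 2: 160 = 160
  shelf 3: 150 + 40 = 190
  shelf 4: 140 = 140
  shelf 5: 140 = 140
  shelf 6: 140 = 140
  shelf 7: 140 = 140
  shelf 8: 130 = 130
  shelf 9: 100 + 70 = 170
Every load is within 190 cm, so 9 shelves suffice.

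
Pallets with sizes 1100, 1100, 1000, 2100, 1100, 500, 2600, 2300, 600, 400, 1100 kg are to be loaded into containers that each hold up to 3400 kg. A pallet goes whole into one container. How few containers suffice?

5

Total = 2600 + 2300 + 2100 + 1100 + 1100 + 1100 + 1100 + 1000 + 600 + 500 + 400 = 13900 kg.
Lower bound: ⌈13900/3400⌉ = 5 containers.
A packing using 5 containers:
  container 1: 2600 + 600 = 3200
  container 2: 2300 + 1100 = 3400
  container 3: 2100 + 1100 = 3200
  container 4: 1100 + 1100 + 1000 = 3200
  container 5: 500 + 400 = 900
This matches the lower bound, so 5 is optimal.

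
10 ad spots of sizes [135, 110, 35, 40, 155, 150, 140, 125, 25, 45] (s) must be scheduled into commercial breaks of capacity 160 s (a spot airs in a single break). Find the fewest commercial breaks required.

7

Total = 155 + 150 + 140 + 135 + 125 + 110 + 45 + 40 + 35 + 25 = 960 s.
Lower bound: ⌈960/160⌉ = 6 commercial breaks.
A packing using 7 commercial breaks:
  break 1: 155 = 155
  break 2: 150 = 150
  break 3: 140 = 140
  break 4: 135 + 25 = 160
  break 5: 125 + 35 = 160
  break 6: 110 + 45 = 155
  break 7: 40 = 40
No arrangement into 6 commercial breaks stays within capacity, so 7 is optimal.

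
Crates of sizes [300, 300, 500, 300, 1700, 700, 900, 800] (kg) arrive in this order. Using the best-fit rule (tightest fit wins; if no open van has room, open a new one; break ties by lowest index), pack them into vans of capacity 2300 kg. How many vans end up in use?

3

  300 → van 1 (new)  [load 300/2300]
  300 → van 1  [load 600/2300]
  500 → van 1  [load 1100/2300]
  300 → van 1  [load 1400/2300]
  1700 → van 2 (new)  [load 1700/2300]
  700 → van 1  [load 2100/2300]
  900 → van 3 (new)  [load 900/2300]
  800 → van 3  [load 1700/2300]
3 vans opened.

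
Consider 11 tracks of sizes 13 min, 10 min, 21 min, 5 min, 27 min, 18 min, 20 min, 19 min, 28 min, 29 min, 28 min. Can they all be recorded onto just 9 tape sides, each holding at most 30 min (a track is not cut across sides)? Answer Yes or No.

Yes

A valid assignment using 9 tape sides:
  side 1: 29 = 29
  side 2: 28 = 28
  side 3: 28 = 28
  side 4: 27 = 27
  side 5: 21 + 5 = 26
  side 6: 20 + 10 = 30
  side 7: 19 = 19
  side 8: 18 = 18
  side 9: 13 = 13
Every load is within 30 min, so 9 tape sides suffice.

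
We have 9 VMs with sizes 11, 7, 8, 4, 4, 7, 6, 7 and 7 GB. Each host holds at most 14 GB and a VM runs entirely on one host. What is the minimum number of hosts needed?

Total = 11 + 8 + 7 + 7 + 7 + 7 + 6 + 4 + 4 = 61 GB.
Lower bound: ⌈61/14⌉ = 5 hosts.
A packing using 5 hosts:
  host 1: 11 = 11
  host 2: 8 + 6 = 14
  host 3: 7 + 7 = 14
  host 4: 7 + 7 = 14
  host 5: 4 + 4 = 8
This matches the lower bound, so 5 is optimal.

5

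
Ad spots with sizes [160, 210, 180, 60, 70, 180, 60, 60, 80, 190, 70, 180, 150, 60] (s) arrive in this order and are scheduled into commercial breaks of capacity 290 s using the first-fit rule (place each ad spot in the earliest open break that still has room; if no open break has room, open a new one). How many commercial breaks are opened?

  160 → break 1 (new)  [load 160/290]
  210 → break 2 (new)  [load 210/290]
  180 → break 3 (new)  [load 180/290]
  60 → break 1  [load 220/290]
  70 → break 1  [load 290/290]
  180 → break 4 (new)  [load 180/290]
  60 → break 2  [load 270/290]
  60 → break 3  [load 240/290]
  80 → break 4  [load 260/290]
  190 → break 5 (new)  [load 190/290]
  70 → break 5  [load 260/290]
  180 → break 6 (new)  [load 180/290]
  150 → break 7 (new)  [load 150/290]
  60 → break 6  [load 240/290]
7 commercial breaks opened.

7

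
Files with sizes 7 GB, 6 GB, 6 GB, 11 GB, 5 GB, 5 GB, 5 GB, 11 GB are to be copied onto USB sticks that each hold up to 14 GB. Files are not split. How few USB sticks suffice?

5

Total = 11 + 11 + 7 + 6 + 6 + 5 + 5 + 5 = 56 GB.
Lower bound: ⌈56/14⌉ = 4 USB sticks.
A packing using 5 USB sticks:
  USB stick 1: 11 = 11
  USB stick 2: 11 = 11
  USB stick 3: 7 + 6 = 13
  USB stick 4: 6 + 5 = 11
  USB stick 5: 5 + 5 = 10
No arrangement into 4 USB sticks stays within capacity, so 5 is optimal.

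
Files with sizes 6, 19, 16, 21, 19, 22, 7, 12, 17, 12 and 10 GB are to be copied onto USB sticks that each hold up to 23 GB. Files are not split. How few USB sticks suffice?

8

Total = 22 + 21 + 19 + 19 + 17 + 16 + 12 + 12 + 10 + 7 + 6 = 161 GB.
Lower bound: ⌈161/23⌉ = 7 USB sticks.
Also, 8 files each exceed 23/2 GB, and no two of those can share a USB stick, so at least 8 USB sticks are needed.
A packing using 8 USB sticks:
  USB stick 1: 22 = 22
  USB stick 2: 21 = 21
  USB stick 3: 19 = 19
  USB stick 4: 19 = 19
  USB stick 5: 17 + 6 = 23
  USB stick 6: 16 + 7 = 23
  USB stick 7: 12 + 10 = 22
  USB stick 8: 12 = 12
This matches the lower bound, so 8 is optimal.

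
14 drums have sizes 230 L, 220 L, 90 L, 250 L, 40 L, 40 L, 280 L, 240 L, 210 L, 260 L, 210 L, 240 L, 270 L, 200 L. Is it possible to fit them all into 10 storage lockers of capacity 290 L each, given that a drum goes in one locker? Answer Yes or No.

No

Total = 2780 L; ⌈2780/290⌉ = 10.
11 drums each exceed half the capacity and cannot share a locker, forcing at least 11 storage lockers.
At least 11 storage lockers are required, but only 10 are allowed.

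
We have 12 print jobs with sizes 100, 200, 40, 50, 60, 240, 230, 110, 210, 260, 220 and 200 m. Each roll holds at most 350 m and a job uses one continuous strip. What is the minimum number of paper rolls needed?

7

Total = 260 + 240 + 230 + 220 + 210 + 200 + 200 + 110 + 100 + 60 + 50 + 40 = 1920 m.
Lower bound: ⌈1920/350⌉ = 6 paper rolls.
Also, 7 print jobs each exceed 175 m, and no two of those can share a roll, so at least 7 paper rolls are needed.
A packing using 7 paper rolls:
  roll 1: 260 + 60 = 320
  roll 2: 240 + 110 = 350
  roll 3: 230 + 100 = 330
  roll 4: 220 + 50 + 40 = 310
  roll 5: 210 = 210
  roll 6: 200 = 200
  roll 7: 200 = 200
This matches the lower bound, so 7 is optimal.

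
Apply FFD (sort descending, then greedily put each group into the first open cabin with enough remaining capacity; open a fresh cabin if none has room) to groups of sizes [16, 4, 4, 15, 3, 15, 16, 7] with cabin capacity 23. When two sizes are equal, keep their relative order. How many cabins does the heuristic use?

Sorted descending: 16, 16, 15, 15, 7, 4, 4, 3.
  16 → cabin 1 (new)  [load 16/23]
  16 → cabin 2 (new)  [load 16/23]
  15 → cabin 3 (new)  [load 15/23]
  15 → cabin 4 (new)  [load 15/23]
  7 → cabin 1  [load 23/23]
  4 → cabin 2  [load 20/23]
  4 → cabin 3  [load 19/23]
  3 → cabin 2  [load 23/23]
4 cabins opened.

4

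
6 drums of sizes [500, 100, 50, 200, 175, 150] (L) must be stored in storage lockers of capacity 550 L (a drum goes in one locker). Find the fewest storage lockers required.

3

Total = 500 + 200 + 175 + 150 + 100 + 50 = 1175 L.
Lower bound: ⌈1175/550⌉ = 3 storage lockers.
A packing using 3 storage lockers:
  locker 1: 500 + 50 = 550
  locker 2: 200 + 175 + 150 = 525
  locker 3: 100 = 100
This matches the lower bound, so 3 is optimal.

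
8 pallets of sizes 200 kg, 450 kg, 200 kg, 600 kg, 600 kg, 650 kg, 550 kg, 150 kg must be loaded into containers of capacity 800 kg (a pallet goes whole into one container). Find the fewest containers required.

Total = 650 + 600 + 600 + 550 + 450 + 200 + 200 + 150 = 3400 kg.
Lower bound: ⌈3400/800⌉ = 5 containers.
A packing using 5 containers:
  container 1: 650 + 150 = 800
  container 2: 600 + 200 = 800
  container 3: 600 + 200 = 800
  container 4: 550 = 550
  container 5: 450 = 450
This matches the lower bound, so 5 is optimal.

5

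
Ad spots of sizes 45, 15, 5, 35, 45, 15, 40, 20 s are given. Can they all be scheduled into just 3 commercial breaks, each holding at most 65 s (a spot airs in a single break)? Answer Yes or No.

No

Total = 220 s; ⌈220/65⌉ = 4.
At least 4 commercial breaks are required, but only 3 are allowed.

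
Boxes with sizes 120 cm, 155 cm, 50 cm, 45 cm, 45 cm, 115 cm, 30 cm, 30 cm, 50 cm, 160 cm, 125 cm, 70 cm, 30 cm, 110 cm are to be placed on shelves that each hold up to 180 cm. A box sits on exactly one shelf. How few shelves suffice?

Total = 160 + 155 + 125 + 120 + 115 + 110 + 70 + 50 + 50 + 45 + 45 + 30 + 30 + 30 = 1135 cm.
Lower bound: ⌈1135/180⌉ = 7 shelves.
A packing using 7 shelves:
  shelf 1: 160 = 160
  shelf 2: 155 = 155
  shelf 3: 125 + 50 = 175
  shelf 4: 120 + 50 = 170
  shelf 5: 115 + 45 = 160
  shelf 6: 110 + 70 = 180
  shelf 7: 45 + 30 + 30 + 30 = 135
This matches the lower bound, so 7 is optimal.

7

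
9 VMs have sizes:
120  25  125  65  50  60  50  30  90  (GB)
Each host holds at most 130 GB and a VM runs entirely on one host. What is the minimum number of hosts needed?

5

Total = 125 + 120 + 90 + 65 + 60 + 50 + 50 + 30 + 25 = 615 GB.
Lower bound: ⌈615/130⌉ = 5 hosts.
A packing using 5 hosts:
  host 1: 125 = 125
  host 2: 120 = 120
  host 3: 90 + 30 = 120
  host 4: 65 + 60 = 125
  host 5: 50 + 50 + 25 = 125
This matches the lower bound, so 5 is optimal.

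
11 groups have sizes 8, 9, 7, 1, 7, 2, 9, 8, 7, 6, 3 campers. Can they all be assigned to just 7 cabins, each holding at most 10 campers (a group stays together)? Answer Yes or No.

Total = 67 campers; ⌈67/10⌉ = 7.
8 groups each exceed half the capacity and cannot share a cabin, forcing at least 8 cabins.
At least 8 cabins are required, but only 7 are allowed.

No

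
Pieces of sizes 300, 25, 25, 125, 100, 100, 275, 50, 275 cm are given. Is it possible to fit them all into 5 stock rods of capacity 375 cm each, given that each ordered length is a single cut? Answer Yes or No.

A valid assignment using 4 stock rods:
  stock rod 1: 300 + 50 + 25 = 375
  stock rod 2: 275 + 100 = 375
  stock rod 3: 275 + 100 = 375
  stock rod 4: 125 + 25 = 150
That uses only 4 ≤ 5, so 5 stock rods are enough.

Yes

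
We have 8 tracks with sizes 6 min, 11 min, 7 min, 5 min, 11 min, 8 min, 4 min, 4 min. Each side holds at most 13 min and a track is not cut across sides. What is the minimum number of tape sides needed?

5

Total = 11 + 11 + 8 + 7 + 6 + 5 + 4 + 4 = 56 min.
Lower bound: ⌈56/13⌉ = 5 tape sides.
A packing using 5 tape sides:
  side 1: 11 = 11
  side 2: 11 = 11
  side 3: 8 + 5 = 13
  side 4: 7 + 6 = 13
  side 5: 4 + 4 = 8
This matches the lower bound, so 5 is optimal.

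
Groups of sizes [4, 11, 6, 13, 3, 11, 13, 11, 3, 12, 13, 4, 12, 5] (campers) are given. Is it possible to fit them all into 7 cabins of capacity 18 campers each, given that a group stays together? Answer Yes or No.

Total = 121 campers; ⌈121/18⌉ = 7.
8 groups each exceed half the capacity and cannot share a cabin, forcing at least 8 cabins.
At least 8 cabins are required, but only 7 are allowed.

No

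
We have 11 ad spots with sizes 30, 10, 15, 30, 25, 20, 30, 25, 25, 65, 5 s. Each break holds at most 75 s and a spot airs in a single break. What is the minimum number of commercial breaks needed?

Total = 65 + 30 + 30 + 30 + 25 + 25 + 25 + 20 + 15 + 10 + 5 = 280 s.
Lower bound: ⌈280/75⌉ = 4 commercial breaks.
A packing using 4 commercial breaks:
  break 1: 65 + 10 = 75
  break 2: 30 + 30 + 15 = 75
  break 3: 30 + 25 + 20 = 75
  break 4: 25 + 25 + 5 = 55
This matches the lower bound, so 4 is optimal.

4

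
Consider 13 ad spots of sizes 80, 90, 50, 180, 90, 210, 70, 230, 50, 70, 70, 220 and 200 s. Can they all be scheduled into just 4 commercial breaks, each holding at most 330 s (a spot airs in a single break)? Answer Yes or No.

Total = 1610 s; ⌈1610/330⌉ = 5.
At least 5 commercial breaks are required, but only 4 are allowed.

No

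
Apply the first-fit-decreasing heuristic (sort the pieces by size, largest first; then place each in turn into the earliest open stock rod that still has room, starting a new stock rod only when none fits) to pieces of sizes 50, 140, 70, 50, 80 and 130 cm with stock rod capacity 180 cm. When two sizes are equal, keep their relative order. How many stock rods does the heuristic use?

4

Sorted descending: 140, 130, 80, 70, 50, 50.
  140 → stock rod 1 (new)  [load 140/180]
  130 → stock rod 2 (new)  [load 130/180]
  80 → stock rod 3 (new)  [load 80/180]
  70 → stock rod 3  [load 150/180]
  50 → stock rod 2  [load 180/180]
  50 → stock rod 4 (new)  [load 50/180]
4 stock rods opened.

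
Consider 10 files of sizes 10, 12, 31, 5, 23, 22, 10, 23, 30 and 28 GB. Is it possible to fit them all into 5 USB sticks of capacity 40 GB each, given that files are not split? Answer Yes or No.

No

Total = 194 GB; ⌈194/40⌉ = 5.
6 files each exceed half the capacity and cannot share a USB stick, forcing at least 6 USB sticks.
At least 6 USB sticks are required, but only 5 are allowed.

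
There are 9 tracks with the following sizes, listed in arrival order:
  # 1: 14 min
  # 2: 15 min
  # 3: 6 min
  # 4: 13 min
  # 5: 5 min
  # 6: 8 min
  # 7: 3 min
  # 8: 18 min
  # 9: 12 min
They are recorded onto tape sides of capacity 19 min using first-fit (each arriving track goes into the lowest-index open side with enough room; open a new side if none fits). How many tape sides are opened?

  14 → side 1 (new)  [load 14/19]
  15 → side 2 (new)  [load 15/19]
  6 → side 3 (new)  [load 6/19]
  13 → side 3  [load 19/19]
  5 → side 1  [load 19/19]
  8 → side 4 (new)  [load 8/19]
  3 → side 2  [load 18/19]
  18 → side 5 (new)  [load 18/19]
  12 → side 6 (new)  [load 12/19]
6 tape sides opened.

6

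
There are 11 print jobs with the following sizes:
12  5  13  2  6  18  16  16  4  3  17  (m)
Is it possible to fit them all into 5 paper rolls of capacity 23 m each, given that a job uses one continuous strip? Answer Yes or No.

Total = 112 m; ⌈112/23⌉ = 5.
6 print jobs each exceed half the capacity and cannot share a roll, forcing at least 6 paper rolls.
At least 6 paper rolls are required, but only 5 are allowed.

No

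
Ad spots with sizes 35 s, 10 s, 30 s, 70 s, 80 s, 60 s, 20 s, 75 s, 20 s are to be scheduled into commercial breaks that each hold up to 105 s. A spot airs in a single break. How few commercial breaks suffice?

Total = 80 + 75 + 70 + 60 + 35 + 30 + 20 + 20 + 10 = 400 s.
Lower bound: ⌈400/105⌉ = 4 commercial breaks.
A packing using 4 commercial breaks:
  break 1: 80 + 20 = 100
  break 2: 75 + 30 = 105
  break 3: 70 + 35 = 105
  break 4: 60 + 20 + 10 = 90
This matches the lower bound, so 4 is optimal.

4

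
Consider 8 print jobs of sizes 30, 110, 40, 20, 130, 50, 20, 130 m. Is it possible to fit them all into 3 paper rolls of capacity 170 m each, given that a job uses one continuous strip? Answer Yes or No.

No

Total = 530 m; ⌈530/170⌉ = 4.
At least 4 paper rolls are required, but only 3 are allowed.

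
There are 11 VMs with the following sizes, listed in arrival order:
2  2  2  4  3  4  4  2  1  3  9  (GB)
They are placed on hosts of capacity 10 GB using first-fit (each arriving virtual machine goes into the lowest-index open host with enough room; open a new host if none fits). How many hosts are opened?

  2 → host 1 (new)  [load 2/10]
  2 → host 1  [load 4/10]
  2 → host 1  [load 6/10]
  4 → host 1  [load 10/10]
  3 → host 2 (new)  [load 3/10]
  4 → host 2  [load 7/10]
  4 → host 3 (new)  [load 4/10]
  2 → host 2  [load 9/10]
  1 → host 2  [load 10/10]
  3 → host 3  [load 7/10]
  9 → host 4 (new)  [load 9/10]
4 hosts opened.

4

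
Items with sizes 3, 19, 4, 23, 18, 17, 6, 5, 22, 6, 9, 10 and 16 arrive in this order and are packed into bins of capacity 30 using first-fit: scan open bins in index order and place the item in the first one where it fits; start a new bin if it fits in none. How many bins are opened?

6

  3 → bin 1 (new)  [load 3/30]
  19 → bin 1  [load 22/30]
  4 → bin 1  [load 26/30]
  23 → bin 2 (new)  [load 23/30]
  18 → bin 3 (new)  [load 18/30]
  17 → bin 4 (new)  [load 17/30]
  6 → bin 2  [load 29/30]
  5 → bin 3  [load 23/30]
  22 → bin 5 (new)  [load 22/30]
  6 → bin 3  [load 29/30]
  9 → bin 4  [load 26/30]
  10 → bin 6 (new)  [load 10/30]
  16 → bin 6  [load 26/30]
6 bins opened.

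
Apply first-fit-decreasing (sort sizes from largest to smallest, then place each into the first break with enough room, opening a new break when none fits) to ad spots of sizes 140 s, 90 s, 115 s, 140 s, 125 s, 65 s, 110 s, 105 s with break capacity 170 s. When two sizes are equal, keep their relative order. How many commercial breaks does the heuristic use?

7

Sorted descending: 140, 140, 125, 115, 110, 105, 90, 65.
  140 → break 1 (new)  [load 140/170]
  140 → break 2 (new)  [load 140/170]
  125 → break 3 (new)  [load 125/170]
  115 → break 4 (new)  [load 115/170]
  110 → break 5 (new)  [load 110/170]
  105 → break 6 (new)  [load 105/170]
  90 → break 7 (new)  [load 90/170]
  65 → break 6  [load 170/170]
7 commercial breaks opened.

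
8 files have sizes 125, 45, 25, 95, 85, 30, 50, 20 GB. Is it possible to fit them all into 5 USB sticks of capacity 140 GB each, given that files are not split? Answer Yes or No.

A valid assignment using 4 USB sticks:
  USB stick 1: 125 = 125
  USB stick 2: 95 + 45 = 140
  USB stick 3: 85 + 50 = 135
  USB stick 4: 30 + 25 + 20 = 75
That uses only 4 ≤ 5, so 5 USB sticks are enough.

Yes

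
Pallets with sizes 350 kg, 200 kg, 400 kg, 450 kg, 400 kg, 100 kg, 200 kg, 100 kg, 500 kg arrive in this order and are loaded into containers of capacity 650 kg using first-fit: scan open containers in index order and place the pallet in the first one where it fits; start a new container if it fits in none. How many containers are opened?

  350 → container 1 (new)  [load 350/650]
  200 → container 1  [load 550/650]
  400 → container 2 (new)  [load 400/650]
  450 → container 3 (new)  [load 450/650]
  400 → container 4 (new)  [load 400/650]
  100 → container 1  [load 650/650]
  200 → container 2  [load 600/650]
  100 → container 3  [load 550/650]
  500 → container 5 (new)  [load 500/650]
5 containers opened.

5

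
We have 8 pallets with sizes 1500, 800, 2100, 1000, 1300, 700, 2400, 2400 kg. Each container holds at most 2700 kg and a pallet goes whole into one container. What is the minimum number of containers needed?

Total = 2400 + 2400 + 2100 + 1500 + 1300 + 1000 + 800 + 700 = 12200 kg.
Lower bound: ⌈12200/2700⌉ = 5 containers.
A packing using 6 containers:
  container 1: 2400 = 2400
  container 2: 2400 = 2400
  container 3: 2100 = 2100
  container 4: 1500 + 1000 = 2500
  container 5: 1300 + 800 = 2100
  container 6: 700 = 700
No arrangement into 5 containers stays within capacity, so 6 is optimal.

6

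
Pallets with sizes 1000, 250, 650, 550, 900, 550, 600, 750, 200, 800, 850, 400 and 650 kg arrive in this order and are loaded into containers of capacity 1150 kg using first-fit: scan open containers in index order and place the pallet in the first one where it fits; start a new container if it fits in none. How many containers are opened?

  1000 → container 1 (new)  [load 1000/1150]
  250 → container 2 (new)  [load 250/1150]
  650 → container 2  [load 900/1150]
  550 → container 3 (new)  [load 550/1150]
  900 → container 4 (new)  [load 900/1150]
  550 → container 3  [load 1100/1150]
  600 → container 5 (new)  [load 600/1150]
  750 → container 6 (new)  [load 750/1150]
  200 → container 2  [load 1100/1150]
  800 → container 7 (new)  [load 800/1150]
  850 → container 8 (new)  [load 850/1150]
  400 → container 5  [load 1000/1150]
  650 → container 9 (new)  [load 650/1150]
9 containers opened.

9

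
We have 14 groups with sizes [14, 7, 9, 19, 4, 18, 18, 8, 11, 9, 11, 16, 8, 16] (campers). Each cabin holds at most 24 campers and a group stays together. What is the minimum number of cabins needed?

Total = 19 + 18 + 18 + 16 + 16 + 14 + 11 + 11 + 9 + 9 + 8 + 8 + 7 + 4 = 168 campers.
Lower bound: ⌈168/24⌉ = 7 cabins.
A packing using 8 cabins:
  cabin 1: 19 + 4 = 23
  cabin 2: 18 = 18
  cabin 3: 18 = 18
  cabin 4: 16 + 8 = 24
  cabin 5: 16 + 8 = 24
  cabin 6: 14 + 9 = 23
  cabin 7: 11 + 11 = 22
  cabin 8: 9 + 7 = 16
No arrangement into 7 cabins stays within capacity, so 8 is optimal.

8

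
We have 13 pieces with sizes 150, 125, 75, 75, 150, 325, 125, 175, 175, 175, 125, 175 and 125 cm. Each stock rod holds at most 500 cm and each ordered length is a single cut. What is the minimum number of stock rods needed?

Total = 325 + 175 + 175 + 175 + 175 + 150 + 150 + 125 + 125 + 125 + 125 + 75 + 75 = 1975 cm.
Lower bound: ⌈1975/500⌉ = 4 stock rods.
A packing using 4 stock rods:
  stock rod 1: 325 + 175 = 500
  stock rod 2: 175 + 175 + 150 = 500
  stock rod 3: 175 + 150 + 75 + 75 = 475
  stock rod 4: 125 + 125 + 125 + 125 = 500
This matches the lower bound, so 4 is optimal.

4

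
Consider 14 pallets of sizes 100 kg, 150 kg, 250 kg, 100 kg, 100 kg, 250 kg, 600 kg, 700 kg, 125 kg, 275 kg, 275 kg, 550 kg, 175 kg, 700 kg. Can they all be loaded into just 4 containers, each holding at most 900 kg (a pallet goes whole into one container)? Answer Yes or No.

Total = 4350 kg; ⌈4350/900⌉ = 5.
At least 5 containers are required, but only 4 are allowed.

No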